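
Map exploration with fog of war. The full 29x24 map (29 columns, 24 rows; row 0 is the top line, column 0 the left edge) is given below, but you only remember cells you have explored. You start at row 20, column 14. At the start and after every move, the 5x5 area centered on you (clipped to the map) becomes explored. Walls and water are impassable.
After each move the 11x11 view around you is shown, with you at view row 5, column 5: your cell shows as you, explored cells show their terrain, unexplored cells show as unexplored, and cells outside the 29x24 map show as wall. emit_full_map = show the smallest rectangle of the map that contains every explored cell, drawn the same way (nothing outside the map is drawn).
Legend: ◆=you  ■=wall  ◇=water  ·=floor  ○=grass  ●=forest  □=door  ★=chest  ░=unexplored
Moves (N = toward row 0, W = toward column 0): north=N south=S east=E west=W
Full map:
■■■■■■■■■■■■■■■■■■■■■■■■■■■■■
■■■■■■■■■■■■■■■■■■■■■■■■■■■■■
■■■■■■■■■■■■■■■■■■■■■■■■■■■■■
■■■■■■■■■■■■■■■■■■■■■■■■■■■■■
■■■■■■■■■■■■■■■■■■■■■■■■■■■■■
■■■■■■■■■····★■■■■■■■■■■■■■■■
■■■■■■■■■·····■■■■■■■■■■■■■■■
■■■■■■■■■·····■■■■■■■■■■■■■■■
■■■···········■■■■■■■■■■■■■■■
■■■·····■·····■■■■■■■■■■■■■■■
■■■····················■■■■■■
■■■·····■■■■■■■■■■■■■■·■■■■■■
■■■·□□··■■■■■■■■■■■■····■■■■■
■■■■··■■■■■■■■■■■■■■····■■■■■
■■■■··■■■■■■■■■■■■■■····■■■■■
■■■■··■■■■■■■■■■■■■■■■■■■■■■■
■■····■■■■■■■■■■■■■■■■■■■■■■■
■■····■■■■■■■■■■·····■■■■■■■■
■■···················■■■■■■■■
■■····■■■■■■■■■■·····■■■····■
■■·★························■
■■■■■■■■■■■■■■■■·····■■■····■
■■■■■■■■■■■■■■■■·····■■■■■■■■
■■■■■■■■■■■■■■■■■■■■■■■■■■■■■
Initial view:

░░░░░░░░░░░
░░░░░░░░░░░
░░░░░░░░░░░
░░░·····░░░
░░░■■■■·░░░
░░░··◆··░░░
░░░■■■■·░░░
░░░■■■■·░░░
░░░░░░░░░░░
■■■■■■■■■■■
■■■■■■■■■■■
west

░░░░░░░░░░░
░░░░░░░░░░░
░░░░░░░░░░░
░░░······░░
░░░■■■■■·░░
░░░··◆···░░
░░░■■■■■·░░
░░░■■■■■·░░
░░░░░░░░░░░
■■■■■■■■■■■
■■■■■■■■■■■

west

░░░░░░░░░░░
░░░░░░░░░░░
░░░░░░░░░░░
░░░·······░
░░░■■■■■■·░
░░░··◆····░
░░░■■■■■■·░
░░░■■■■■■·░
░░░░░░░░░░░
■■■■■■■■■■■
■■■■■■■■■■■

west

░░░░░░░░░░░
░░░░░░░░░░░
░░░░░░░░░░░
░░░········
░░░■■■■■■■·
░░░··◆·····
░░░■■■■■■■·
░░░■■■■■■■·
░░░░░░░░░░░
■■■■■■■■■■■
■■■■■■■■■■■

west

░░░░░░░░░░░
░░░░░░░░░░░
░░░░░░░░░░░
░░░········
░░░■■■■■■■■
░░░··◆·····
░░░■■■■■■■■
░░░■■■■■■■■
░░░░░░░░░░░
■■■■■■■■■■■
■■■■■■■■■■■

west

░░░░░░░░░░░
░░░░░░░░░░░
░░░░░░░░░░░
░░░········
░░░■■■■■■■■
░░░··◆·····
░░░■■■■■■■■
░░░■■■■■■■■
░░░░░░░░░░░
■■■■■■■■■■■
■■■■■■■■■■■


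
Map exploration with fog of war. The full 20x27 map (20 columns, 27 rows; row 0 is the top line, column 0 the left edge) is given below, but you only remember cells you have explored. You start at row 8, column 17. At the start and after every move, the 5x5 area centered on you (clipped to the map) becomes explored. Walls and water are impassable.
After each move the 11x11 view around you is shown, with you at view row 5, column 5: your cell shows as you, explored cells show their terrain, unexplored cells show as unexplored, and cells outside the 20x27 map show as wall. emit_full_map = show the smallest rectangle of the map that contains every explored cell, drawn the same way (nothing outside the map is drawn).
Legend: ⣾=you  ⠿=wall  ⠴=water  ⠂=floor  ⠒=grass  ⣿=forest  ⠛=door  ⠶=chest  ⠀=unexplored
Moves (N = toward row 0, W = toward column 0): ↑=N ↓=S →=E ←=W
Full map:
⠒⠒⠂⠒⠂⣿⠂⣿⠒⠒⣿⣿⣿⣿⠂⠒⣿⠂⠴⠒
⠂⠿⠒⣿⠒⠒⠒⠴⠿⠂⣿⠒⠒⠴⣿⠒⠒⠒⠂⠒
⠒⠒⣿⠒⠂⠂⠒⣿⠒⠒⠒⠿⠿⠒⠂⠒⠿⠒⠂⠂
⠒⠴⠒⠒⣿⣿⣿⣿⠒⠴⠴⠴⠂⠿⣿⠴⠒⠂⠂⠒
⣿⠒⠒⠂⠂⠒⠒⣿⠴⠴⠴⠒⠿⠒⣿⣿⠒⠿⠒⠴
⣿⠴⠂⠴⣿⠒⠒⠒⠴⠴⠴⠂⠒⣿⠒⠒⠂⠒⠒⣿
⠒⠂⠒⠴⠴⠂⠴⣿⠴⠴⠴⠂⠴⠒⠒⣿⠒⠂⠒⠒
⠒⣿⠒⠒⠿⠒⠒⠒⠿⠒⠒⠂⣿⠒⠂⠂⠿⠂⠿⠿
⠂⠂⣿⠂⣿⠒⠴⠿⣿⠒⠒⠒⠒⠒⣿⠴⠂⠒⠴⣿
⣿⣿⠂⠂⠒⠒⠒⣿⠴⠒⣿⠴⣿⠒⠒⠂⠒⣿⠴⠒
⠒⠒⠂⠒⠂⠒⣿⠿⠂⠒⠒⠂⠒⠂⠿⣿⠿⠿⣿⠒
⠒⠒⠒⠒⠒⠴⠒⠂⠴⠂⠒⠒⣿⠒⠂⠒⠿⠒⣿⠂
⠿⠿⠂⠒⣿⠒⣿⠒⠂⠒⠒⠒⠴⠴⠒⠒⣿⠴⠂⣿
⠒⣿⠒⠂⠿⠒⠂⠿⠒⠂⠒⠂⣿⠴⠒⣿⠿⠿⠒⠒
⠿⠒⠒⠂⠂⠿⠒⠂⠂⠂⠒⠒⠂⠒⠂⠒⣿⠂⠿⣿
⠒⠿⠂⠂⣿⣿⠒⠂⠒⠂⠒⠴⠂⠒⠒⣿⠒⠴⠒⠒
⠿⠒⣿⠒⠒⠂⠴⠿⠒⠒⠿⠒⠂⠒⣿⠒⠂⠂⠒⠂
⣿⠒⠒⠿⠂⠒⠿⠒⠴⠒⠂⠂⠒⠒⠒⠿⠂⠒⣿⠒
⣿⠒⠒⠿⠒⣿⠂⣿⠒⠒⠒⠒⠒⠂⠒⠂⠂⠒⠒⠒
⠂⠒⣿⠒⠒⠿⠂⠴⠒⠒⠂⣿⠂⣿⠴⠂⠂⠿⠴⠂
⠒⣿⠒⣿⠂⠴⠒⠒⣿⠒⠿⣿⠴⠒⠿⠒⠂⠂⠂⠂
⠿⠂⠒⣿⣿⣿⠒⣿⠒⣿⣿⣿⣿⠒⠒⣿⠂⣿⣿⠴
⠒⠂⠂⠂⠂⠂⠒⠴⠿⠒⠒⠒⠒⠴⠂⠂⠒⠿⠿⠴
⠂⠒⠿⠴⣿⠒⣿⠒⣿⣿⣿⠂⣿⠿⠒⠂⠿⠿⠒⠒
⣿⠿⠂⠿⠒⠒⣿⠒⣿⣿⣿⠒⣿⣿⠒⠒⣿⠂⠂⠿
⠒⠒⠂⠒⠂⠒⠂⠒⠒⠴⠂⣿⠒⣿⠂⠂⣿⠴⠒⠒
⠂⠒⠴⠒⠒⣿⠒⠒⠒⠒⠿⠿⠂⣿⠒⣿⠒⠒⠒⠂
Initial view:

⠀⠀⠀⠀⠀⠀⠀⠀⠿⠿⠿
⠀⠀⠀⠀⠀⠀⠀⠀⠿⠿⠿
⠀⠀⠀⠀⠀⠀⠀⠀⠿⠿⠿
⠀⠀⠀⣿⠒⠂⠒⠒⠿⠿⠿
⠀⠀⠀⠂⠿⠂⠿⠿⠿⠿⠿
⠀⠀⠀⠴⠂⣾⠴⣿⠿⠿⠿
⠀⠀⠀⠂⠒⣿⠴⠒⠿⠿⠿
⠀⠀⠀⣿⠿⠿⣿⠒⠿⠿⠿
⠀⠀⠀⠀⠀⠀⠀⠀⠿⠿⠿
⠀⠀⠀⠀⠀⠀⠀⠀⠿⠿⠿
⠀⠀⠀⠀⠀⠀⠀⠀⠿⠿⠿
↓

⠀⠀⠀⠀⠀⠀⠀⠀⠿⠿⠿
⠀⠀⠀⠀⠀⠀⠀⠀⠿⠿⠿
⠀⠀⠀⣿⠒⠂⠒⠒⠿⠿⠿
⠀⠀⠀⠂⠿⠂⠿⠿⠿⠿⠿
⠀⠀⠀⠴⠂⠒⠴⣿⠿⠿⠿
⠀⠀⠀⠂⠒⣾⠴⠒⠿⠿⠿
⠀⠀⠀⣿⠿⠿⣿⠒⠿⠿⠿
⠀⠀⠀⠒⠿⠒⣿⠂⠿⠿⠿
⠀⠀⠀⠀⠀⠀⠀⠀⠿⠿⠿
⠀⠀⠀⠀⠀⠀⠀⠀⠿⠿⠿
⠀⠀⠀⠀⠀⠀⠀⠀⠿⠿⠿

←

⠀⠀⠀⠀⠀⠀⠀⠀⠀⠿⠿
⠀⠀⠀⠀⠀⠀⠀⠀⠀⠿⠿
⠀⠀⠀⠀⣿⠒⠂⠒⠒⠿⠿
⠀⠀⠀⠂⠂⠿⠂⠿⠿⠿⠿
⠀⠀⠀⣿⠴⠂⠒⠴⣿⠿⠿
⠀⠀⠀⠒⠂⣾⣿⠴⠒⠿⠿
⠀⠀⠀⠿⣿⠿⠿⣿⠒⠿⠿
⠀⠀⠀⠂⠒⠿⠒⣿⠂⠿⠿
⠀⠀⠀⠀⠀⠀⠀⠀⠀⠿⠿
⠀⠀⠀⠀⠀⠀⠀⠀⠀⠿⠿
⠀⠀⠀⠀⠀⠀⠀⠀⠀⠿⠿

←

⠀⠀⠀⠀⠀⠀⠀⠀⠀⠀⠿
⠀⠀⠀⠀⠀⠀⠀⠀⠀⠀⠿
⠀⠀⠀⠀⠀⣿⠒⠂⠒⠒⠿
⠀⠀⠀⠒⠂⠂⠿⠂⠿⠿⠿
⠀⠀⠀⠒⣿⠴⠂⠒⠴⣿⠿
⠀⠀⠀⠒⠒⣾⠒⣿⠴⠒⠿
⠀⠀⠀⠂⠿⣿⠿⠿⣿⠒⠿
⠀⠀⠀⠒⠂⠒⠿⠒⣿⠂⠿
⠀⠀⠀⠀⠀⠀⠀⠀⠀⠀⠿
⠀⠀⠀⠀⠀⠀⠀⠀⠀⠀⠿
⠀⠀⠀⠀⠀⠀⠀⠀⠀⠀⠿

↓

⠀⠀⠀⠀⠀⠀⠀⠀⠀⠀⠿
⠀⠀⠀⠀⠀⣿⠒⠂⠒⠒⠿
⠀⠀⠀⠒⠂⠂⠿⠂⠿⠿⠿
⠀⠀⠀⠒⣿⠴⠂⠒⠴⣿⠿
⠀⠀⠀⠒⠒⠂⠒⣿⠴⠒⠿
⠀⠀⠀⠂⠿⣾⠿⠿⣿⠒⠿
⠀⠀⠀⠒⠂⠒⠿⠒⣿⠂⠿
⠀⠀⠀⠴⠒⠒⣿⠴⠀⠀⠿
⠀⠀⠀⠀⠀⠀⠀⠀⠀⠀⠿
⠀⠀⠀⠀⠀⠀⠀⠀⠀⠀⠿
⠀⠀⠀⠀⠀⠀⠀⠀⠀⠀⠿

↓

⠀⠀⠀⠀⠀⣿⠒⠂⠒⠒⠿
⠀⠀⠀⠒⠂⠂⠿⠂⠿⠿⠿
⠀⠀⠀⠒⣿⠴⠂⠒⠴⣿⠿
⠀⠀⠀⠒⠒⠂⠒⣿⠴⠒⠿
⠀⠀⠀⠂⠿⣿⠿⠿⣿⠒⠿
⠀⠀⠀⠒⠂⣾⠿⠒⣿⠂⠿
⠀⠀⠀⠴⠒⠒⣿⠴⠀⠀⠿
⠀⠀⠀⠴⠒⣿⠿⠿⠀⠀⠿
⠀⠀⠀⠀⠀⠀⠀⠀⠀⠀⠿
⠀⠀⠀⠀⠀⠀⠀⠀⠀⠀⠿
⠀⠀⠀⠀⠀⠀⠀⠀⠀⠀⠿

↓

⠀⠀⠀⠒⠂⠂⠿⠂⠿⠿⠿
⠀⠀⠀⠒⣿⠴⠂⠒⠴⣿⠿
⠀⠀⠀⠒⠒⠂⠒⣿⠴⠒⠿
⠀⠀⠀⠂⠿⣿⠿⠿⣿⠒⠿
⠀⠀⠀⠒⠂⠒⠿⠒⣿⠂⠿
⠀⠀⠀⠴⠒⣾⣿⠴⠀⠀⠿
⠀⠀⠀⠴⠒⣿⠿⠿⠀⠀⠿
⠀⠀⠀⠒⠂⠒⣿⠂⠀⠀⠿
⠀⠀⠀⠀⠀⠀⠀⠀⠀⠀⠿
⠀⠀⠀⠀⠀⠀⠀⠀⠀⠀⠿
⠀⠀⠀⠀⠀⠀⠀⠀⠀⠀⠿

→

⠀⠀⠒⠂⠂⠿⠂⠿⠿⠿⠿
⠀⠀⠒⣿⠴⠂⠒⠴⣿⠿⠿
⠀⠀⠒⠒⠂⠒⣿⠴⠒⠿⠿
⠀⠀⠂⠿⣿⠿⠿⣿⠒⠿⠿
⠀⠀⠒⠂⠒⠿⠒⣿⠂⠿⠿
⠀⠀⠴⠒⠒⣾⠴⠂⠀⠿⠿
⠀⠀⠴⠒⣿⠿⠿⠒⠀⠿⠿
⠀⠀⠒⠂⠒⣿⠂⠿⠀⠿⠿
⠀⠀⠀⠀⠀⠀⠀⠀⠀⠿⠿
⠀⠀⠀⠀⠀⠀⠀⠀⠀⠿⠿
⠀⠀⠀⠀⠀⠀⠀⠀⠀⠿⠿

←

⠀⠀⠀⠒⠂⠂⠿⠂⠿⠿⠿
⠀⠀⠀⠒⣿⠴⠂⠒⠴⣿⠿
⠀⠀⠀⠒⠒⠂⠒⣿⠴⠒⠿
⠀⠀⠀⠂⠿⣿⠿⠿⣿⠒⠿
⠀⠀⠀⠒⠂⠒⠿⠒⣿⠂⠿
⠀⠀⠀⠴⠒⣾⣿⠴⠂⠀⠿
⠀⠀⠀⠴⠒⣿⠿⠿⠒⠀⠿
⠀⠀⠀⠒⠂⠒⣿⠂⠿⠀⠿
⠀⠀⠀⠀⠀⠀⠀⠀⠀⠀⠿
⠀⠀⠀⠀⠀⠀⠀⠀⠀⠀⠿
⠀⠀⠀⠀⠀⠀⠀⠀⠀⠀⠿

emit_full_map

⠀⠀⣿⠒⠂⠒⠒
⠒⠂⠂⠿⠂⠿⠿
⠒⣿⠴⠂⠒⠴⣿
⠒⠒⠂⠒⣿⠴⠒
⠂⠿⣿⠿⠿⣿⠒
⠒⠂⠒⠿⠒⣿⠂
⠴⠒⣾⣿⠴⠂⠀
⠴⠒⣿⠿⠿⠒⠀
⠒⠂⠒⣿⠂⠿⠀

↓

⠀⠀⠀⠒⣿⠴⠂⠒⠴⣿⠿
⠀⠀⠀⠒⠒⠂⠒⣿⠴⠒⠿
⠀⠀⠀⠂⠿⣿⠿⠿⣿⠒⠿
⠀⠀⠀⠒⠂⠒⠿⠒⣿⠂⠿
⠀⠀⠀⠴⠒⠒⣿⠴⠂⠀⠿
⠀⠀⠀⠴⠒⣾⠿⠿⠒⠀⠿
⠀⠀⠀⠒⠂⠒⣿⠂⠿⠀⠿
⠀⠀⠀⠒⠒⣿⠒⠴⠀⠀⠿
⠀⠀⠀⠀⠀⠀⠀⠀⠀⠀⠿
⠀⠀⠀⠀⠀⠀⠀⠀⠀⠀⠿
⠀⠀⠀⠀⠀⠀⠀⠀⠀⠀⠿

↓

⠀⠀⠀⠒⠒⠂⠒⣿⠴⠒⠿
⠀⠀⠀⠂⠿⣿⠿⠿⣿⠒⠿
⠀⠀⠀⠒⠂⠒⠿⠒⣿⠂⠿
⠀⠀⠀⠴⠒⠒⣿⠴⠂⠀⠿
⠀⠀⠀⠴⠒⣿⠿⠿⠒⠀⠿
⠀⠀⠀⠒⠂⣾⣿⠂⠿⠀⠿
⠀⠀⠀⠒⠒⣿⠒⠴⠀⠀⠿
⠀⠀⠀⠒⣿⠒⠂⠂⠀⠀⠿
⠀⠀⠀⠀⠀⠀⠀⠀⠀⠀⠿
⠀⠀⠀⠀⠀⠀⠀⠀⠀⠀⠿
⠀⠀⠀⠀⠀⠀⠀⠀⠀⠀⠿

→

⠀⠀⠒⠒⠂⠒⣿⠴⠒⠿⠿
⠀⠀⠂⠿⣿⠿⠿⣿⠒⠿⠿
⠀⠀⠒⠂⠒⠿⠒⣿⠂⠿⠿
⠀⠀⠴⠒⠒⣿⠴⠂⠀⠿⠿
⠀⠀⠴⠒⣿⠿⠿⠒⠀⠿⠿
⠀⠀⠒⠂⠒⣾⠂⠿⠀⠿⠿
⠀⠀⠒⠒⣿⠒⠴⠒⠀⠿⠿
⠀⠀⠒⣿⠒⠂⠂⠒⠀⠿⠿
⠀⠀⠀⠀⠀⠀⠀⠀⠀⠿⠿
⠀⠀⠀⠀⠀⠀⠀⠀⠀⠿⠿
⠀⠀⠀⠀⠀⠀⠀⠀⠀⠿⠿

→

⠀⠒⠒⠂⠒⣿⠴⠒⠿⠿⠿
⠀⠂⠿⣿⠿⠿⣿⠒⠿⠿⠿
⠀⠒⠂⠒⠿⠒⣿⠂⠿⠿⠿
⠀⠴⠒⠒⣿⠴⠂⣿⠿⠿⠿
⠀⠴⠒⣿⠿⠿⠒⠒⠿⠿⠿
⠀⠒⠂⠒⣿⣾⠿⣿⠿⠿⠿
⠀⠒⠒⣿⠒⠴⠒⠒⠿⠿⠿
⠀⠒⣿⠒⠂⠂⠒⠂⠿⠿⠿
⠀⠀⠀⠀⠀⠀⠀⠀⠿⠿⠿
⠀⠀⠀⠀⠀⠀⠀⠀⠿⠿⠿
⠀⠀⠀⠀⠀⠀⠀⠀⠿⠿⠿

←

⠀⠀⠒⠒⠂⠒⣿⠴⠒⠿⠿
⠀⠀⠂⠿⣿⠿⠿⣿⠒⠿⠿
⠀⠀⠒⠂⠒⠿⠒⣿⠂⠿⠿
⠀⠀⠴⠒⠒⣿⠴⠂⣿⠿⠿
⠀⠀⠴⠒⣿⠿⠿⠒⠒⠿⠿
⠀⠀⠒⠂⠒⣾⠂⠿⣿⠿⠿
⠀⠀⠒⠒⣿⠒⠴⠒⠒⠿⠿
⠀⠀⠒⣿⠒⠂⠂⠒⠂⠿⠿
⠀⠀⠀⠀⠀⠀⠀⠀⠀⠿⠿
⠀⠀⠀⠀⠀⠀⠀⠀⠀⠿⠿
⠀⠀⠀⠀⠀⠀⠀⠀⠀⠿⠿

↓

⠀⠀⠂⠿⣿⠿⠿⣿⠒⠿⠿
⠀⠀⠒⠂⠒⠿⠒⣿⠂⠿⠿
⠀⠀⠴⠒⠒⣿⠴⠂⣿⠿⠿
⠀⠀⠴⠒⣿⠿⠿⠒⠒⠿⠿
⠀⠀⠒⠂⠒⣿⠂⠿⣿⠿⠿
⠀⠀⠒⠒⣿⣾⠴⠒⠒⠿⠿
⠀⠀⠒⣿⠒⠂⠂⠒⠂⠿⠿
⠀⠀⠀⠒⠿⠂⠒⣿⠀⠿⠿
⠀⠀⠀⠀⠀⠀⠀⠀⠀⠿⠿
⠀⠀⠀⠀⠀⠀⠀⠀⠀⠿⠿
⠀⠀⠀⠀⠀⠀⠀⠀⠀⠿⠿

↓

⠀⠀⠒⠂⠒⠿⠒⣿⠂⠿⠿
⠀⠀⠴⠒⠒⣿⠴⠂⣿⠿⠿
⠀⠀⠴⠒⣿⠿⠿⠒⠒⠿⠿
⠀⠀⠒⠂⠒⣿⠂⠿⣿⠿⠿
⠀⠀⠒⠒⣿⠒⠴⠒⠒⠿⠿
⠀⠀⠒⣿⠒⣾⠂⠒⠂⠿⠿
⠀⠀⠀⠒⠿⠂⠒⣿⠀⠿⠿
⠀⠀⠀⠒⠂⠂⠒⠒⠀⠿⠿
⠀⠀⠀⠀⠀⠀⠀⠀⠀⠿⠿
⠀⠀⠀⠀⠀⠀⠀⠀⠀⠿⠿
⠀⠀⠀⠀⠀⠀⠀⠀⠀⠿⠿

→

⠀⠒⠂⠒⠿⠒⣿⠂⠿⠿⠿
⠀⠴⠒⠒⣿⠴⠂⣿⠿⠿⠿
⠀⠴⠒⣿⠿⠿⠒⠒⠿⠿⠿
⠀⠒⠂⠒⣿⠂⠿⣿⠿⠿⠿
⠀⠒⠒⣿⠒⠴⠒⠒⠿⠿⠿
⠀⠒⣿⠒⠂⣾⠒⠂⠿⠿⠿
⠀⠀⠒⠿⠂⠒⣿⠒⠿⠿⠿
⠀⠀⠒⠂⠂⠒⠒⠒⠿⠿⠿
⠀⠀⠀⠀⠀⠀⠀⠀⠿⠿⠿
⠀⠀⠀⠀⠀⠀⠀⠀⠿⠿⠿
⠀⠀⠀⠀⠀⠀⠀⠀⠿⠿⠿

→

⠒⠂⠒⠿⠒⣿⠂⠿⠿⠿⠿
⠴⠒⠒⣿⠴⠂⣿⠿⠿⠿⠿
⠴⠒⣿⠿⠿⠒⠒⠿⠿⠿⠿
⠒⠂⠒⣿⠂⠿⣿⠿⠿⠿⠿
⠒⠒⣿⠒⠴⠒⠒⠿⠿⠿⠿
⠒⣿⠒⠂⠂⣾⠂⠿⠿⠿⠿
⠀⠒⠿⠂⠒⣿⠒⠿⠿⠿⠿
⠀⠒⠂⠂⠒⠒⠒⠿⠿⠿⠿
⠀⠀⠀⠀⠀⠀⠀⠿⠿⠿⠿
⠀⠀⠀⠀⠀⠀⠀⠿⠿⠿⠿
⠀⠀⠀⠀⠀⠀⠀⠿⠿⠿⠿

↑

⠂⠿⣿⠿⠿⣿⠒⠿⠿⠿⠿
⠒⠂⠒⠿⠒⣿⠂⠿⠿⠿⠿
⠴⠒⠒⣿⠴⠂⣿⠿⠿⠿⠿
⠴⠒⣿⠿⠿⠒⠒⠿⠿⠿⠿
⠒⠂⠒⣿⠂⠿⣿⠿⠿⠿⠿
⠒⠒⣿⠒⠴⣾⠒⠿⠿⠿⠿
⠒⣿⠒⠂⠂⠒⠂⠿⠿⠿⠿
⠀⠒⠿⠂⠒⣿⠒⠿⠿⠿⠿
⠀⠒⠂⠂⠒⠒⠒⠿⠿⠿⠿
⠀⠀⠀⠀⠀⠀⠀⠿⠿⠿⠿
⠀⠀⠀⠀⠀⠀⠀⠿⠿⠿⠿

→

⠿⣿⠿⠿⣿⠒⠿⠿⠿⠿⠿
⠂⠒⠿⠒⣿⠂⠿⠿⠿⠿⠿
⠒⠒⣿⠴⠂⣿⠿⠿⠿⠿⠿
⠒⣿⠿⠿⠒⠒⠿⠿⠿⠿⠿
⠂⠒⣿⠂⠿⣿⠿⠿⠿⠿⠿
⠒⣿⠒⠴⠒⣾⠿⠿⠿⠿⠿
⣿⠒⠂⠂⠒⠂⠿⠿⠿⠿⠿
⠒⠿⠂⠒⣿⠒⠿⠿⠿⠿⠿
⠒⠂⠂⠒⠒⠒⠿⠿⠿⠿⠿
⠀⠀⠀⠀⠀⠀⠿⠿⠿⠿⠿
⠀⠀⠀⠀⠀⠀⠿⠿⠿⠿⠿

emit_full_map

⠀⠀⣿⠒⠂⠒⠒
⠒⠂⠂⠿⠂⠿⠿
⠒⣿⠴⠂⠒⠴⣿
⠒⠒⠂⠒⣿⠴⠒
⠂⠿⣿⠿⠿⣿⠒
⠒⠂⠒⠿⠒⣿⠂
⠴⠒⠒⣿⠴⠂⣿
⠴⠒⣿⠿⠿⠒⠒
⠒⠂⠒⣿⠂⠿⣿
⠒⠒⣿⠒⠴⠒⣾
⠒⣿⠒⠂⠂⠒⠂
⠀⠒⠿⠂⠒⣿⠒
⠀⠒⠂⠂⠒⠒⠒

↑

⠒⠂⠒⣿⠴⠒⠿⠿⠿⠿⠿
⠿⣿⠿⠿⣿⠒⠿⠿⠿⠿⠿
⠂⠒⠿⠒⣿⠂⠿⠿⠿⠿⠿
⠒⠒⣿⠴⠂⣿⠿⠿⠿⠿⠿
⠒⣿⠿⠿⠒⠒⠿⠿⠿⠿⠿
⠂⠒⣿⠂⠿⣾⠿⠿⠿⠿⠿
⠒⣿⠒⠴⠒⠒⠿⠿⠿⠿⠿
⣿⠒⠂⠂⠒⠂⠿⠿⠿⠿⠿
⠒⠿⠂⠒⣿⠒⠿⠿⠿⠿⠿
⠒⠂⠂⠒⠒⠒⠿⠿⠿⠿⠿
⠀⠀⠀⠀⠀⠀⠿⠿⠿⠿⠿

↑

⣿⠴⠂⠒⠴⣿⠿⠿⠿⠿⠿
⠒⠂⠒⣿⠴⠒⠿⠿⠿⠿⠿
⠿⣿⠿⠿⣿⠒⠿⠿⠿⠿⠿
⠂⠒⠿⠒⣿⠂⠿⠿⠿⠿⠿
⠒⠒⣿⠴⠂⣿⠿⠿⠿⠿⠿
⠒⣿⠿⠿⠒⣾⠿⠿⠿⠿⠿
⠂⠒⣿⠂⠿⣿⠿⠿⠿⠿⠿
⠒⣿⠒⠴⠒⠒⠿⠿⠿⠿⠿
⣿⠒⠂⠂⠒⠂⠿⠿⠿⠿⠿
⠒⠿⠂⠒⣿⠒⠿⠿⠿⠿⠿
⠒⠂⠂⠒⠒⠒⠿⠿⠿⠿⠿

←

⠒⣿⠴⠂⠒⠴⣿⠿⠿⠿⠿
⠒⠒⠂⠒⣿⠴⠒⠿⠿⠿⠿
⠂⠿⣿⠿⠿⣿⠒⠿⠿⠿⠿
⠒⠂⠒⠿⠒⣿⠂⠿⠿⠿⠿
⠴⠒⠒⣿⠴⠂⣿⠿⠿⠿⠿
⠴⠒⣿⠿⠿⣾⠒⠿⠿⠿⠿
⠒⠂⠒⣿⠂⠿⣿⠿⠿⠿⠿
⠒⠒⣿⠒⠴⠒⠒⠿⠿⠿⠿
⠒⣿⠒⠂⠂⠒⠂⠿⠿⠿⠿
⠀⠒⠿⠂⠒⣿⠒⠿⠿⠿⠿
⠀⠒⠂⠂⠒⠒⠒⠿⠿⠿⠿

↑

⠒⠂⠂⠿⠂⠿⠿⠿⠿⠿⠿
⠒⣿⠴⠂⠒⠴⣿⠿⠿⠿⠿
⠒⠒⠂⠒⣿⠴⠒⠿⠿⠿⠿
⠂⠿⣿⠿⠿⣿⠒⠿⠿⠿⠿
⠒⠂⠒⠿⠒⣿⠂⠿⠿⠿⠿
⠴⠒⠒⣿⠴⣾⣿⠿⠿⠿⠿
⠴⠒⣿⠿⠿⠒⠒⠿⠿⠿⠿
⠒⠂⠒⣿⠂⠿⣿⠿⠿⠿⠿
⠒⠒⣿⠒⠴⠒⠒⠿⠿⠿⠿
⠒⣿⠒⠂⠂⠒⠂⠿⠿⠿⠿
⠀⠒⠿⠂⠒⣿⠒⠿⠿⠿⠿

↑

⠀⠀⣿⠒⠂⠒⠒⠿⠿⠿⠿
⠒⠂⠂⠿⠂⠿⠿⠿⠿⠿⠿
⠒⣿⠴⠂⠒⠴⣿⠿⠿⠿⠿
⠒⠒⠂⠒⣿⠴⠒⠿⠿⠿⠿
⠂⠿⣿⠿⠿⣿⠒⠿⠿⠿⠿
⠒⠂⠒⠿⠒⣾⠂⠿⠿⠿⠿
⠴⠒⠒⣿⠴⠂⣿⠿⠿⠿⠿
⠴⠒⣿⠿⠿⠒⠒⠿⠿⠿⠿
⠒⠂⠒⣿⠂⠿⣿⠿⠿⠿⠿
⠒⠒⣿⠒⠴⠒⠒⠿⠿⠿⠿
⠒⣿⠒⠂⠂⠒⠂⠿⠿⠿⠿

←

⠀⠀⠀⣿⠒⠂⠒⠒⠿⠿⠿
⠀⠒⠂⠂⠿⠂⠿⠿⠿⠿⠿
⠀⠒⣿⠴⠂⠒⠴⣿⠿⠿⠿
⠀⠒⠒⠂⠒⣿⠴⠒⠿⠿⠿
⠀⠂⠿⣿⠿⠿⣿⠒⠿⠿⠿
⠀⠒⠂⠒⠿⣾⣿⠂⠿⠿⠿
⠀⠴⠒⠒⣿⠴⠂⣿⠿⠿⠿
⠀⠴⠒⣿⠿⠿⠒⠒⠿⠿⠿
⠀⠒⠂⠒⣿⠂⠿⣿⠿⠿⠿
⠀⠒⠒⣿⠒⠴⠒⠒⠿⠿⠿
⠀⠒⣿⠒⠂⠂⠒⠂⠿⠿⠿

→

⠀⠀⣿⠒⠂⠒⠒⠿⠿⠿⠿
⠒⠂⠂⠿⠂⠿⠿⠿⠿⠿⠿
⠒⣿⠴⠂⠒⠴⣿⠿⠿⠿⠿
⠒⠒⠂⠒⣿⠴⠒⠿⠿⠿⠿
⠂⠿⣿⠿⠿⣿⠒⠿⠿⠿⠿
⠒⠂⠒⠿⠒⣾⠂⠿⠿⠿⠿
⠴⠒⠒⣿⠴⠂⣿⠿⠿⠿⠿
⠴⠒⣿⠿⠿⠒⠒⠿⠿⠿⠿
⠒⠂⠒⣿⠂⠿⣿⠿⠿⠿⠿
⠒⠒⣿⠒⠴⠒⠒⠿⠿⠿⠿
⠒⣿⠒⠂⠂⠒⠂⠿⠿⠿⠿

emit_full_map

⠀⠀⣿⠒⠂⠒⠒
⠒⠂⠂⠿⠂⠿⠿
⠒⣿⠴⠂⠒⠴⣿
⠒⠒⠂⠒⣿⠴⠒
⠂⠿⣿⠿⠿⣿⠒
⠒⠂⠒⠿⠒⣾⠂
⠴⠒⠒⣿⠴⠂⣿
⠴⠒⣿⠿⠿⠒⠒
⠒⠂⠒⣿⠂⠿⣿
⠒⠒⣿⠒⠴⠒⠒
⠒⣿⠒⠂⠂⠒⠂
⠀⠒⠿⠂⠒⣿⠒
⠀⠒⠂⠂⠒⠒⠒

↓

⠒⠂⠂⠿⠂⠿⠿⠿⠿⠿⠿
⠒⣿⠴⠂⠒⠴⣿⠿⠿⠿⠿
⠒⠒⠂⠒⣿⠴⠒⠿⠿⠿⠿
⠂⠿⣿⠿⠿⣿⠒⠿⠿⠿⠿
⠒⠂⠒⠿⠒⣿⠂⠿⠿⠿⠿
⠴⠒⠒⣿⠴⣾⣿⠿⠿⠿⠿
⠴⠒⣿⠿⠿⠒⠒⠿⠿⠿⠿
⠒⠂⠒⣿⠂⠿⣿⠿⠿⠿⠿
⠒⠒⣿⠒⠴⠒⠒⠿⠿⠿⠿
⠒⣿⠒⠂⠂⠒⠂⠿⠿⠿⠿
⠀⠒⠿⠂⠒⣿⠒⠿⠿⠿⠿

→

⠂⠂⠿⠂⠿⠿⠿⠿⠿⠿⠿
⣿⠴⠂⠒⠴⣿⠿⠿⠿⠿⠿
⠒⠂⠒⣿⠴⠒⠿⠿⠿⠿⠿
⠿⣿⠿⠿⣿⠒⠿⠿⠿⠿⠿
⠂⠒⠿⠒⣿⠂⠿⠿⠿⠿⠿
⠒⠒⣿⠴⠂⣾⠿⠿⠿⠿⠿
⠒⣿⠿⠿⠒⠒⠿⠿⠿⠿⠿
⠂⠒⣿⠂⠿⣿⠿⠿⠿⠿⠿
⠒⣿⠒⠴⠒⠒⠿⠿⠿⠿⠿
⣿⠒⠂⠂⠒⠂⠿⠿⠿⠿⠿
⠒⠿⠂⠒⣿⠒⠿⠿⠿⠿⠿

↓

⣿⠴⠂⠒⠴⣿⠿⠿⠿⠿⠿
⠒⠂⠒⣿⠴⠒⠿⠿⠿⠿⠿
⠿⣿⠿⠿⣿⠒⠿⠿⠿⠿⠿
⠂⠒⠿⠒⣿⠂⠿⠿⠿⠿⠿
⠒⠒⣿⠴⠂⣿⠿⠿⠿⠿⠿
⠒⣿⠿⠿⠒⣾⠿⠿⠿⠿⠿
⠂⠒⣿⠂⠿⣿⠿⠿⠿⠿⠿
⠒⣿⠒⠴⠒⠒⠿⠿⠿⠿⠿
⣿⠒⠂⠂⠒⠂⠿⠿⠿⠿⠿
⠒⠿⠂⠒⣿⠒⠿⠿⠿⠿⠿
⠒⠂⠂⠒⠒⠒⠿⠿⠿⠿⠿

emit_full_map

⠀⠀⣿⠒⠂⠒⠒
⠒⠂⠂⠿⠂⠿⠿
⠒⣿⠴⠂⠒⠴⣿
⠒⠒⠂⠒⣿⠴⠒
⠂⠿⣿⠿⠿⣿⠒
⠒⠂⠒⠿⠒⣿⠂
⠴⠒⠒⣿⠴⠂⣿
⠴⠒⣿⠿⠿⠒⣾
⠒⠂⠒⣿⠂⠿⣿
⠒⠒⣿⠒⠴⠒⠒
⠒⣿⠒⠂⠂⠒⠂
⠀⠒⠿⠂⠒⣿⠒
⠀⠒⠂⠂⠒⠒⠒


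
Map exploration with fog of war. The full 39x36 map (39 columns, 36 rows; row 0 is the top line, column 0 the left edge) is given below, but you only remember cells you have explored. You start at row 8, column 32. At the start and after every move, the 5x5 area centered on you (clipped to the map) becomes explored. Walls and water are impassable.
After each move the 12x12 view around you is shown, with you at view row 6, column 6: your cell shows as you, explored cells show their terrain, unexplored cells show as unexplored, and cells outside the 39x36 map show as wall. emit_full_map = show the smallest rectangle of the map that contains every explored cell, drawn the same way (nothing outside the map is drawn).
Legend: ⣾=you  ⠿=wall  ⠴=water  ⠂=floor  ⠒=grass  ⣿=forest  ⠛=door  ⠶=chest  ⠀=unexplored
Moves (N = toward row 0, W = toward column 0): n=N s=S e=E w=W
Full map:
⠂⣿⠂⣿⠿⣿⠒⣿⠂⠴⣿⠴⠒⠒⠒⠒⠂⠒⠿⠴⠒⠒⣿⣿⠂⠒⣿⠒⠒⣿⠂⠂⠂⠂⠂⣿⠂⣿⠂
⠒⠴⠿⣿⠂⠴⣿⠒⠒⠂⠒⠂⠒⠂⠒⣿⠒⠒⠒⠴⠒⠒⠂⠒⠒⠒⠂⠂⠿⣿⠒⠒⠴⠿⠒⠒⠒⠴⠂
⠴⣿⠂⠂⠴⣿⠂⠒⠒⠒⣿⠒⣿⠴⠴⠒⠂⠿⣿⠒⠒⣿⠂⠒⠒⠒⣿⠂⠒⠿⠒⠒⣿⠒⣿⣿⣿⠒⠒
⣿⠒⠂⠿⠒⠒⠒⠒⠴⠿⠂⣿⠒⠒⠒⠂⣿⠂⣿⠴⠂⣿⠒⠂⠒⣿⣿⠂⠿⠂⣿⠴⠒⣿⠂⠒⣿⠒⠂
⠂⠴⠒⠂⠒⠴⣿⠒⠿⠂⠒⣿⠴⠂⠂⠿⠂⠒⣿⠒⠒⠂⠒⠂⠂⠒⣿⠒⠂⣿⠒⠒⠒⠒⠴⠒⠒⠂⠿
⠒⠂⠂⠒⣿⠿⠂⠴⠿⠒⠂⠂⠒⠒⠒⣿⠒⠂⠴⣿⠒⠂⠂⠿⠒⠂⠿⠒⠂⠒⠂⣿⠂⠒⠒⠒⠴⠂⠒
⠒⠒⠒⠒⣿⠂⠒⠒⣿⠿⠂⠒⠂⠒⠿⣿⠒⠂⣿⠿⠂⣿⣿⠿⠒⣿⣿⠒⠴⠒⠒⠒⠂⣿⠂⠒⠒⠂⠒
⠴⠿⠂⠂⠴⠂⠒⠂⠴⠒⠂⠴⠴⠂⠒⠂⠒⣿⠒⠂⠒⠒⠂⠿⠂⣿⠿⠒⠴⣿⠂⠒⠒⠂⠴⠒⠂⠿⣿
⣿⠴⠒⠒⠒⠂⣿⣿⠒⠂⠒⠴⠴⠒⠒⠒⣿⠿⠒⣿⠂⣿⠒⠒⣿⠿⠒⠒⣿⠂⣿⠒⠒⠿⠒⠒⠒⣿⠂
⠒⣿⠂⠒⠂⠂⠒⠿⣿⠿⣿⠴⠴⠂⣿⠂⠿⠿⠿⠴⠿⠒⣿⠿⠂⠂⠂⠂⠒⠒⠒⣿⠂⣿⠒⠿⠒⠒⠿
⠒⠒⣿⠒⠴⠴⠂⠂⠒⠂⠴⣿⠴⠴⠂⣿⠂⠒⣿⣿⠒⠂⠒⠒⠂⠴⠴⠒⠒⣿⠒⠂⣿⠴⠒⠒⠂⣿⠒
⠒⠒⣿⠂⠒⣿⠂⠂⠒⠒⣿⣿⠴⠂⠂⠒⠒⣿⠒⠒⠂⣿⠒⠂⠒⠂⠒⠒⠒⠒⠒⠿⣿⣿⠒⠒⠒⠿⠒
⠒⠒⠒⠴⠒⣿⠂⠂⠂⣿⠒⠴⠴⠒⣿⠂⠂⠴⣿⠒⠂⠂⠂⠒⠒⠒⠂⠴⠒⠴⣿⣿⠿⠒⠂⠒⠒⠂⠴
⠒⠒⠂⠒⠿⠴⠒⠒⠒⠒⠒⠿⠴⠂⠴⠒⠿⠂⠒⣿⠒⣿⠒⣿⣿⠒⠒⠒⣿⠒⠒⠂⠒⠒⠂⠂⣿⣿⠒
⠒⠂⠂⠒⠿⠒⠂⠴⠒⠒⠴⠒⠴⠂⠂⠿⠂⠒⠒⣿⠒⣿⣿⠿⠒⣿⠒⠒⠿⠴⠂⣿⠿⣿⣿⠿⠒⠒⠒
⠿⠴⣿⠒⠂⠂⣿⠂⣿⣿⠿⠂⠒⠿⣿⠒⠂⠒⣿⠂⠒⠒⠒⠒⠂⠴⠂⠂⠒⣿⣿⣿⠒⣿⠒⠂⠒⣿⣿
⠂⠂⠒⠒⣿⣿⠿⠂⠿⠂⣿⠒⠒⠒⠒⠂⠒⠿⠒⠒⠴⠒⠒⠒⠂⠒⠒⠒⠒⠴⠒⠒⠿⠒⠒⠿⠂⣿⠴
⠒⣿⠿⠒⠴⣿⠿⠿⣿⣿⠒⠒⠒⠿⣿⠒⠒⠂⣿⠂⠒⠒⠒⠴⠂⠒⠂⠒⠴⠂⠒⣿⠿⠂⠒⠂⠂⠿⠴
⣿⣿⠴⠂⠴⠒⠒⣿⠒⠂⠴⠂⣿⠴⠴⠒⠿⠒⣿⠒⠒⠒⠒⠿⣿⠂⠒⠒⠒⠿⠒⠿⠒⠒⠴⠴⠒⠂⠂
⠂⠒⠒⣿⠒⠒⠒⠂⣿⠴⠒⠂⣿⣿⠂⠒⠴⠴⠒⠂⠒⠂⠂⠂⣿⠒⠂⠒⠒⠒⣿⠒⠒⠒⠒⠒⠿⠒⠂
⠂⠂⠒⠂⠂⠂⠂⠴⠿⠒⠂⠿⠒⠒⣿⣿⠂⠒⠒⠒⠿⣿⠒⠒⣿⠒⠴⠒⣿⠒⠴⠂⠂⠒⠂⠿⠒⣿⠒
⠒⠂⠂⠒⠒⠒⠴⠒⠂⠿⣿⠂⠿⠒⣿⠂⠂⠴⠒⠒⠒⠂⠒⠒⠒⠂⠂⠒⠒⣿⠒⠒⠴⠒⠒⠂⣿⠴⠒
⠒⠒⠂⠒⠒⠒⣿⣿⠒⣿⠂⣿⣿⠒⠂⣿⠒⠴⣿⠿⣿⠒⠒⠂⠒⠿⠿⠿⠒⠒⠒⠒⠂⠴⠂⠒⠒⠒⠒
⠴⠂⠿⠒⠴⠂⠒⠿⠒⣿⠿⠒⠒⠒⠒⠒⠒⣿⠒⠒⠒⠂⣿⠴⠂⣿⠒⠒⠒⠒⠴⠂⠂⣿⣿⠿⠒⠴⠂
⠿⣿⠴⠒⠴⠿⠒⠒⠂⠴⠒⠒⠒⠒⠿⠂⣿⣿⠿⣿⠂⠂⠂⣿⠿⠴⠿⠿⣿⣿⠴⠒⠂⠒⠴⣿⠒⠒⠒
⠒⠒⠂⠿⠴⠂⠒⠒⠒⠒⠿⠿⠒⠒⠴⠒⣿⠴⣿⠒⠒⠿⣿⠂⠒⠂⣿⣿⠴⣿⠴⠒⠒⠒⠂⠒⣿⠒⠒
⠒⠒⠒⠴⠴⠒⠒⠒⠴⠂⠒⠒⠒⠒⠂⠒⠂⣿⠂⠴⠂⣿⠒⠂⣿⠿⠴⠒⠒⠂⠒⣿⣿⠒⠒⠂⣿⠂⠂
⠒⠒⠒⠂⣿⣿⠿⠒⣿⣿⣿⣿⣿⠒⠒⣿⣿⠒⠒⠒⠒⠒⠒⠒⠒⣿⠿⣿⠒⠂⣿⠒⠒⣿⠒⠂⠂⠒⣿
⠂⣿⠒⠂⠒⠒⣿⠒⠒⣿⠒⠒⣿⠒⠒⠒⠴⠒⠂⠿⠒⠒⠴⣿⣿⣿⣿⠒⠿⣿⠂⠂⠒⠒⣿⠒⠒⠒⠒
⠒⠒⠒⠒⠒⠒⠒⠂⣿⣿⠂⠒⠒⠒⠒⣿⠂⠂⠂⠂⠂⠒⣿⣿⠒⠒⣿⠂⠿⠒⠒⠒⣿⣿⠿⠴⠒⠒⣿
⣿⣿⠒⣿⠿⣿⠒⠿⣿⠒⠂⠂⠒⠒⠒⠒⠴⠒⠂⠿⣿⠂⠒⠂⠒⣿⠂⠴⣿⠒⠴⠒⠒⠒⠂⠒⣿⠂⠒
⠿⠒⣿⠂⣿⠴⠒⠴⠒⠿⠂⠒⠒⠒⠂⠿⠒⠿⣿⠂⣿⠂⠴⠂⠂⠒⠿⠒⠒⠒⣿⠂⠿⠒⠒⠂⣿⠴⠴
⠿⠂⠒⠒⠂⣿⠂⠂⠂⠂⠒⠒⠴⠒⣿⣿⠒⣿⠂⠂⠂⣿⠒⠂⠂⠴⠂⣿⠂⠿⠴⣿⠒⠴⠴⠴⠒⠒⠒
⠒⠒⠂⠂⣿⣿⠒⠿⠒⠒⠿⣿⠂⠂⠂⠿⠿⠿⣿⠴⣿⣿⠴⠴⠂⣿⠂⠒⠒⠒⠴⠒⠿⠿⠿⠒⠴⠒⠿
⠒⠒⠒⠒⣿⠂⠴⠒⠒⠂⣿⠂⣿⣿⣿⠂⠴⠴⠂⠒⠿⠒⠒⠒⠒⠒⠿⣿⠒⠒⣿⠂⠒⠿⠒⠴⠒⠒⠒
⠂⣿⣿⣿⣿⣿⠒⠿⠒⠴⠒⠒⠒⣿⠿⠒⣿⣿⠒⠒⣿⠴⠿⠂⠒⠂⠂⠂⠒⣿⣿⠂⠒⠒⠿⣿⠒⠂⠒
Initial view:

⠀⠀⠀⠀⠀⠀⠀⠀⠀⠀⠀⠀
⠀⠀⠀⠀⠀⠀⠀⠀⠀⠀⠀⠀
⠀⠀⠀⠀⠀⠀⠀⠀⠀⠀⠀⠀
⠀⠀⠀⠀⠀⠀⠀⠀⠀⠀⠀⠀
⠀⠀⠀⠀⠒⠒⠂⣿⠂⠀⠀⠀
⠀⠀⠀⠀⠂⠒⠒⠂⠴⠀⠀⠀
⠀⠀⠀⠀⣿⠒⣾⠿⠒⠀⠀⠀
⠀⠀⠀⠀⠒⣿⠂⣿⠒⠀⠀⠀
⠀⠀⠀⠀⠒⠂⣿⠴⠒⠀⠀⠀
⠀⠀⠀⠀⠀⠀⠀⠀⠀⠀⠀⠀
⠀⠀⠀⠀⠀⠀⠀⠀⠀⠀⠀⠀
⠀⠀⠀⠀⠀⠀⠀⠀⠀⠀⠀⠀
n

⠀⠀⠀⠀⠀⠀⠀⠀⠀⠀⠀⠀
⠀⠀⠀⠀⠀⠀⠀⠀⠀⠀⠀⠀
⠀⠀⠀⠀⠀⠀⠀⠀⠀⠀⠀⠀
⠀⠀⠀⠀⠀⠀⠀⠀⠀⠀⠀⠀
⠀⠀⠀⠀⠂⣿⠂⠒⠒⠀⠀⠀
⠀⠀⠀⠀⠒⠒⠂⣿⠂⠀⠀⠀
⠀⠀⠀⠀⠂⠒⣾⠂⠴⠀⠀⠀
⠀⠀⠀⠀⣿⠒⠒⠿⠒⠀⠀⠀
⠀⠀⠀⠀⠒⣿⠂⣿⠒⠀⠀⠀
⠀⠀⠀⠀⠒⠂⣿⠴⠒⠀⠀⠀
⠀⠀⠀⠀⠀⠀⠀⠀⠀⠀⠀⠀
⠀⠀⠀⠀⠀⠀⠀⠀⠀⠀⠀⠀

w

⠀⠀⠀⠀⠀⠀⠀⠀⠀⠀⠀⠀
⠀⠀⠀⠀⠀⠀⠀⠀⠀⠀⠀⠀
⠀⠀⠀⠀⠀⠀⠀⠀⠀⠀⠀⠀
⠀⠀⠀⠀⠀⠀⠀⠀⠀⠀⠀⠀
⠀⠀⠀⠀⠒⠂⣿⠂⠒⠒⠀⠀
⠀⠀⠀⠀⠒⠒⠒⠂⣿⠂⠀⠀
⠀⠀⠀⠀⣿⠂⣾⠒⠂⠴⠀⠀
⠀⠀⠀⠀⠂⣿⠒⠒⠿⠒⠀⠀
⠀⠀⠀⠀⠒⠒⣿⠂⣿⠒⠀⠀
⠀⠀⠀⠀⠀⠒⠂⣿⠴⠒⠀⠀
⠀⠀⠀⠀⠀⠀⠀⠀⠀⠀⠀⠀
⠀⠀⠀⠀⠀⠀⠀⠀⠀⠀⠀⠀

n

⠀⠀⠀⠀⠀⠀⠀⠀⠀⠀⠀⠀
⠀⠀⠀⠀⠀⠀⠀⠀⠀⠀⠀⠀
⠀⠀⠀⠀⠀⠀⠀⠀⠀⠀⠀⠀
⠀⠀⠀⠀⠀⠀⠀⠀⠀⠀⠀⠀
⠀⠀⠀⠀⣿⠒⠒⠒⠒⠀⠀⠀
⠀⠀⠀⠀⠒⠂⣿⠂⠒⠒⠀⠀
⠀⠀⠀⠀⠒⠒⣾⠂⣿⠂⠀⠀
⠀⠀⠀⠀⣿⠂⠒⠒⠂⠴⠀⠀
⠀⠀⠀⠀⠂⣿⠒⠒⠿⠒⠀⠀
⠀⠀⠀⠀⠒⠒⣿⠂⣿⠒⠀⠀
⠀⠀⠀⠀⠀⠒⠂⣿⠴⠒⠀⠀
⠀⠀⠀⠀⠀⠀⠀⠀⠀⠀⠀⠀

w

⠀⠀⠀⠀⠀⠀⠀⠀⠀⠀⠀⠀
⠀⠀⠀⠀⠀⠀⠀⠀⠀⠀⠀⠀
⠀⠀⠀⠀⠀⠀⠀⠀⠀⠀⠀⠀
⠀⠀⠀⠀⠀⠀⠀⠀⠀⠀⠀⠀
⠀⠀⠀⠀⠂⣿⠒⠒⠒⠒⠀⠀
⠀⠀⠀⠀⠂⠒⠂⣿⠂⠒⠒⠀
⠀⠀⠀⠀⠴⠒⣾⠒⠂⣿⠂⠀
⠀⠀⠀⠀⠴⣿⠂⠒⠒⠂⠴⠀
⠀⠀⠀⠀⣿⠂⣿⠒⠒⠿⠒⠀
⠀⠀⠀⠀⠀⠒⠒⣿⠂⣿⠒⠀
⠀⠀⠀⠀⠀⠀⠒⠂⣿⠴⠒⠀
⠀⠀⠀⠀⠀⠀⠀⠀⠀⠀⠀⠀

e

⠀⠀⠀⠀⠀⠀⠀⠀⠀⠀⠀⠀
⠀⠀⠀⠀⠀⠀⠀⠀⠀⠀⠀⠀
⠀⠀⠀⠀⠀⠀⠀⠀⠀⠀⠀⠀
⠀⠀⠀⠀⠀⠀⠀⠀⠀⠀⠀⠀
⠀⠀⠀⠂⣿⠒⠒⠒⠒⠀⠀⠀
⠀⠀⠀⠂⠒⠂⣿⠂⠒⠒⠀⠀
⠀⠀⠀⠴⠒⠒⣾⠂⣿⠂⠀⠀
⠀⠀⠀⠴⣿⠂⠒⠒⠂⠴⠀⠀
⠀⠀⠀⣿⠂⣿⠒⠒⠿⠒⠀⠀
⠀⠀⠀⠀⠒⠒⣿⠂⣿⠒⠀⠀
⠀⠀⠀⠀⠀⠒⠂⣿⠴⠒⠀⠀
⠀⠀⠀⠀⠀⠀⠀⠀⠀⠀⠀⠀

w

⠀⠀⠀⠀⠀⠀⠀⠀⠀⠀⠀⠀
⠀⠀⠀⠀⠀⠀⠀⠀⠀⠀⠀⠀
⠀⠀⠀⠀⠀⠀⠀⠀⠀⠀⠀⠀
⠀⠀⠀⠀⠀⠀⠀⠀⠀⠀⠀⠀
⠀⠀⠀⠀⠂⣿⠒⠒⠒⠒⠀⠀
⠀⠀⠀⠀⠂⠒⠂⣿⠂⠒⠒⠀
⠀⠀⠀⠀⠴⠒⣾⠒⠂⣿⠂⠀
⠀⠀⠀⠀⠴⣿⠂⠒⠒⠂⠴⠀
⠀⠀⠀⠀⣿⠂⣿⠒⠒⠿⠒⠀
⠀⠀⠀⠀⠀⠒⠒⣿⠂⣿⠒⠀
⠀⠀⠀⠀⠀⠀⠒⠂⣿⠴⠒⠀
⠀⠀⠀⠀⠀⠀⠀⠀⠀⠀⠀⠀

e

⠀⠀⠀⠀⠀⠀⠀⠀⠀⠀⠀⠀
⠀⠀⠀⠀⠀⠀⠀⠀⠀⠀⠀⠀
⠀⠀⠀⠀⠀⠀⠀⠀⠀⠀⠀⠀
⠀⠀⠀⠀⠀⠀⠀⠀⠀⠀⠀⠀
⠀⠀⠀⠂⣿⠒⠒⠒⠒⠀⠀⠀
⠀⠀⠀⠂⠒⠂⣿⠂⠒⠒⠀⠀
⠀⠀⠀⠴⠒⠒⣾⠂⣿⠂⠀⠀
⠀⠀⠀⠴⣿⠂⠒⠒⠂⠴⠀⠀
⠀⠀⠀⣿⠂⣿⠒⠒⠿⠒⠀⠀
⠀⠀⠀⠀⠒⠒⣿⠂⣿⠒⠀⠀
⠀⠀⠀⠀⠀⠒⠂⣿⠴⠒⠀⠀
⠀⠀⠀⠀⠀⠀⠀⠀⠀⠀⠀⠀

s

⠀⠀⠀⠀⠀⠀⠀⠀⠀⠀⠀⠀
⠀⠀⠀⠀⠀⠀⠀⠀⠀⠀⠀⠀
⠀⠀⠀⠀⠀⠀⠀⠀⠀⠀⠀⠀
⠀⠀⠀⠂⣿⠒⠒⠒⠒⠀⠀⠀
⠀⠀⠀⠂⠒⠂⣿⠂⠒⠒⠀⠀
⠀⠀⠀⠴⠒⠒⠒⠂⣿⠂⠀⠀
⠀⠀⠀⠴⣿⠂⣾⠒⠂⠴⠀⠀
⠀⠀⠀⣿⠂⣿⠒⠒⠿⠒⠀⠀
⠀⠀⠀⠀⠒⠒⣿⠂⣿⠒⠀⠀
⠀⠀⠀⠀⠀⠒⠂⣿⠴⠒⠀⠀
⠀⠀⠀⠀⠀⠀⠀⠀⠀⠀⠀⠀
⠀⠀⠀⠀⠀⠀⠀⠀⠀⠀⠀⠀


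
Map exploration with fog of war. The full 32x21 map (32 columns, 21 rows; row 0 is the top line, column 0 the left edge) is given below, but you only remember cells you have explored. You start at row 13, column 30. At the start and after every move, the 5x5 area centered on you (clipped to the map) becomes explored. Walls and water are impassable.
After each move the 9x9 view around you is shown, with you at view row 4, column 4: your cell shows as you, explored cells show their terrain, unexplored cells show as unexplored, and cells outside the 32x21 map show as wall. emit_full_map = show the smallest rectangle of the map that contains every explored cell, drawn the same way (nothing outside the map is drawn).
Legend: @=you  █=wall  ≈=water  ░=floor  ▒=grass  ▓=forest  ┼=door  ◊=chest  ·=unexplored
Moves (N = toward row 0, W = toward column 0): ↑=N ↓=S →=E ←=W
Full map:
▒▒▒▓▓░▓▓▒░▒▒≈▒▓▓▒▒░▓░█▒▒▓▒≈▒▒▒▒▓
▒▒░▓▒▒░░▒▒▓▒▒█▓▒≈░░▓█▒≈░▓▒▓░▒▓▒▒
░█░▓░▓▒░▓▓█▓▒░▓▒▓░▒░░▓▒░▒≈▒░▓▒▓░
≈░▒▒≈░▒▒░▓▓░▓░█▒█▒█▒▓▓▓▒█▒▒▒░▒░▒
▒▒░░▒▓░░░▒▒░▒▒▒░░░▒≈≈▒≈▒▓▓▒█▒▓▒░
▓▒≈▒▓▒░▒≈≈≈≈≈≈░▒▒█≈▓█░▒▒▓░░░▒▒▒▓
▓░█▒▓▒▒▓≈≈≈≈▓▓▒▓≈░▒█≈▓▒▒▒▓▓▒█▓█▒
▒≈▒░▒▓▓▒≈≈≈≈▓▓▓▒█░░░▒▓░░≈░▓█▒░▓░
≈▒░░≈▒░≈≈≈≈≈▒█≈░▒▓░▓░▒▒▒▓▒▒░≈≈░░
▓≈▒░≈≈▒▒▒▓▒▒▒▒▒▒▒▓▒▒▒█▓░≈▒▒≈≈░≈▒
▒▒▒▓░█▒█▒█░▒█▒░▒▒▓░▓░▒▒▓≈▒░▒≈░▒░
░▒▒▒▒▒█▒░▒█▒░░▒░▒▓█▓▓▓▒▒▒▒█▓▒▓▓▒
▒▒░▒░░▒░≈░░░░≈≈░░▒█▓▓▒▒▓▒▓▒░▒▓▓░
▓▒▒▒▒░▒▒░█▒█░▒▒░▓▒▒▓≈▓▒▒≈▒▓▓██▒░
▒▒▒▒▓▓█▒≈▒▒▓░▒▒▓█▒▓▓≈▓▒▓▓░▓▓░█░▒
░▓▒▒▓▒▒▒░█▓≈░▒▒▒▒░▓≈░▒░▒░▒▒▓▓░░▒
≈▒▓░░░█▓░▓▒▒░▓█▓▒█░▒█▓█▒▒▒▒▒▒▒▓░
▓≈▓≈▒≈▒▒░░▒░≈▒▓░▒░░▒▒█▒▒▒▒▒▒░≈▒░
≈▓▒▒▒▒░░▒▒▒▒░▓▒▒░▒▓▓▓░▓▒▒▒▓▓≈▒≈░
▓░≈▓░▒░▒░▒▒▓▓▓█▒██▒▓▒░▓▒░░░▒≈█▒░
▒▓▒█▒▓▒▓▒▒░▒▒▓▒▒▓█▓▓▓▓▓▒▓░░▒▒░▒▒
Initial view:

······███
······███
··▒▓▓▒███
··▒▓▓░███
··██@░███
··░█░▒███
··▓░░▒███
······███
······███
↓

······███
··▒▓▓▒███
··▒▓▓░███
··██▒░███
··░█@▒███
··▓░░▒███
··▒▒▓░███
······███
······███

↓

··▒▓▓▒███
··▒▓▓░███
··██▒░███
··░█░▒███
··▓░@▒███
··▒▒▓░███
··░≈▒░███
······███
······███

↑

······███
··▒▓▓▒███
··▒▓▓░███
··██▒░███
··░█@▒███
··▓░░▒███
··▒▒▓░███
··░≈▒░███
······███

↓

··▒▓▓▒███
··▒▓▓░███
··██▒░███
··░█░▒███
··▓░@▒███
··▒▒▓░███
··░≈▒░███
······███
······███

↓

··▒▓▓░███
··██▒░███
··░█░▒███
··▓░░▒███
··▒▒@░███
··░≈▒░███
··≈▒≈░███
······███
······███

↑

··▒▓▓▒███
··▒▓▓░███
··██▒░███
··░█░▒███
··▓░@▒███
··▒▒▓░███
··░≈▒░███
··≈▒≈░███
······███

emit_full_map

▒▓▓▒
▒▓▓░
██▒░
░█░▒
▓░@▒
▒▒▓░
░≈▒░
≈▒≈░

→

·▒▓▓▒████
·▒▓▓░████
·██▒░████
·░█░▒████
·▓░░@████
·▒▒▓░████
·░≈▒░████
·≈▒≈░████
·····████

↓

·▒▓▓░████
·██▒░████
·░█░▒████
·▓░░▒████
·▒▒▓@████
·░≈▒░████
·≈▒≈░████
·····████
·····████

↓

·██▒░████
·░█░▒████
·▓░░▒████
·▒▒▓░████
·░≈▒@████
·≈▒≈░████
··█▒░████
·····████
█████████

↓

·░█░▒████
·▓░░▒████
·▒▒▓░████
·░≈▒░████
·≈▒≈@████
··█▒░████
··░▒▒████
█████████
█████████

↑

·██▒░████
·░█░▒████
·▓░░▒████
·▒▒▓░████
·░≈▒@████
·≈▒≈░████
··█▒░████
··░▒▒████
█████████

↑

·▒▓▓░████
·██▒░████
·░█░▒████
·▓░░▒████
·▒▒▓@████
·░≈▒░████
·≈▒≈░████
··█▒░████
··░▒▒████

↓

·██▒░████
·░█░▒████
·▓░░▒████
·▒▒▓░████
·░≈▒@████
·≈▒≈░████
··█▒░████
··░▒▒████
█████████

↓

·░█░▒████
·▓░░▒████
·▒▒▓░████
·░≈▒░████
·≈▒≈@████
··█▒░████
··░▒▒████
█████████
█████████

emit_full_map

▒▓▓▒
▒▓▓░
██▒░
░█░▒
▓░░▒
▒▒▓░
░≈▒░
≈▒≈@
·█▒░
·░▒▒


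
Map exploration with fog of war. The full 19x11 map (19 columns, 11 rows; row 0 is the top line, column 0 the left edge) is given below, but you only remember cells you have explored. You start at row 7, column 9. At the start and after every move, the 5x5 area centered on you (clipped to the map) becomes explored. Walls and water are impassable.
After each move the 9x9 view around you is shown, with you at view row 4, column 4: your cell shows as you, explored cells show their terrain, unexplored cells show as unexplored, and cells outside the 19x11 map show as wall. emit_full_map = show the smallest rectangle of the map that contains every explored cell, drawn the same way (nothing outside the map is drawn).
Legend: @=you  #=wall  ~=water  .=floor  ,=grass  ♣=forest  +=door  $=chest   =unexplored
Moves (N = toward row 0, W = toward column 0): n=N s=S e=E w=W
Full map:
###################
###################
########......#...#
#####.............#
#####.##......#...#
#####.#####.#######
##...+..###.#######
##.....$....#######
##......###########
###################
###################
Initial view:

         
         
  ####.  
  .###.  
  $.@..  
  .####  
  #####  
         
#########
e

         
         
 ####.#  
 .###.#  
 $..@.#  
 .#####  
 ######  
         
#########

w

         
         
  ####.# 
  .###.# 
  $.@..# 
  .##### 
  ###### 
         
#########

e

         
         
 ####.#  
 .###.#  
 $..@.#  
 .#####  
 ######  
         
#########

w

         
         
  ####.# 
  .###.# 
  $.@..# 
  .##### 
  ###### 
         
#########


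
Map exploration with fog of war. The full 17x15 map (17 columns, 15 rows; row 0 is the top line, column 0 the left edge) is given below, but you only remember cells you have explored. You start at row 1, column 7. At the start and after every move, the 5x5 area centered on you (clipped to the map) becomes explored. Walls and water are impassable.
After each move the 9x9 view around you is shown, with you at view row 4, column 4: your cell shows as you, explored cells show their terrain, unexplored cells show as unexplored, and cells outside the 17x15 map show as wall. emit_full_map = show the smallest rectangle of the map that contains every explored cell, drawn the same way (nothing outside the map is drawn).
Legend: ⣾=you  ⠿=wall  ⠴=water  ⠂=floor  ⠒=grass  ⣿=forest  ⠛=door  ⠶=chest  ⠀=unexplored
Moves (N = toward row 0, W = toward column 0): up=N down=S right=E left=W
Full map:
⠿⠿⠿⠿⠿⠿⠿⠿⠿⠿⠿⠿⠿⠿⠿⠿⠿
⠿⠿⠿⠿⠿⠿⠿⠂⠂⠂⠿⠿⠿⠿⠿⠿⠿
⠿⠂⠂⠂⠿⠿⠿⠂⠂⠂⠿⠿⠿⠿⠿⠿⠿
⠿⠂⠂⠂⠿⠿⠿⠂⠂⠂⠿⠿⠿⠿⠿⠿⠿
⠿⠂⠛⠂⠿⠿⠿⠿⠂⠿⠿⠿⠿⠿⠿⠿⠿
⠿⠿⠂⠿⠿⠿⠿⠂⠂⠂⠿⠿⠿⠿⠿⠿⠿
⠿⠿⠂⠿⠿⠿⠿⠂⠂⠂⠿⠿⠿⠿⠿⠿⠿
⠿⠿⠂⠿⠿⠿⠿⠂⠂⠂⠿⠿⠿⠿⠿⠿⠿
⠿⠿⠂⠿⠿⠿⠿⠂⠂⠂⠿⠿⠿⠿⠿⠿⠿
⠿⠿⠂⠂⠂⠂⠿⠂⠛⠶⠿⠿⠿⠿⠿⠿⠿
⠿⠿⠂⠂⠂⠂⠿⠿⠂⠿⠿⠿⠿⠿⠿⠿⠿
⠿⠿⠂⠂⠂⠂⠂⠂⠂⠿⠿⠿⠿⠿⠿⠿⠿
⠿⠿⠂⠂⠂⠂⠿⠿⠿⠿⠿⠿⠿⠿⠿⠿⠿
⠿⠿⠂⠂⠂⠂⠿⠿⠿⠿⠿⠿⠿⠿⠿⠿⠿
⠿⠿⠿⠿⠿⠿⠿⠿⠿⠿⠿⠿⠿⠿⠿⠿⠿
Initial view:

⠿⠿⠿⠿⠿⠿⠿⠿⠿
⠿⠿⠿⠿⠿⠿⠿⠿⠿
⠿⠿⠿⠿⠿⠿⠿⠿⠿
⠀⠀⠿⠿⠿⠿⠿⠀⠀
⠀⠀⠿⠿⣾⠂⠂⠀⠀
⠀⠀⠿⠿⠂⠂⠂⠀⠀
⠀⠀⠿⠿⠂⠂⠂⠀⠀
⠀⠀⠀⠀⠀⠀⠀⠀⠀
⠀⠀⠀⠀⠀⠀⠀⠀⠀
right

⠿⠿⠿⠿⠿⠿⠿⠿⠿
⠿⠿⠿⠿⠿⠿⠿⠿⠿
⠿⠿⠿⠿⠿⠿⠿⠿⠿
⠀⠿⠿⠿⠿⠿⠿⠀⠀
⠀⠿⠿⠂⣾⠂⠿⠀⠀
⠀⠿⠿⠂⠂⠂⠿⠀⠀
⠀⠿⠿⠂⠂⠂⠿⠀⠀
⠀⠀⠀⠀⠀⠀⠀⠀⠀
⠀⠀⠀⠀⠀⠀⠀⠀⠀

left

⠿⠿⠿⠿⠿⠿⠿⠿⠿
⠿⠿⠿⠿⠿⠿⠿⠿⠿
⠿⠿⠿⠿⠿⠿⠿⠿⠿
⠀⠀⠿⠿⠿⠿⠿⠿⠀
⠀⠀⠿⠿⣾⠂⠂⠿⠀
⠀⠀⠿⠿⠂⠂⠂⠿⠀
⠀⠀⠿⠿⠂⠂⠂⠿⠀
⠀⠀⠀⠀⠀⠀⠀⠀⠀
⠀⠀⠀⠀⠀⠀⠀⠀⠀

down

⠿⠿⠿⠿⠿⠿⠿⠿⠿
⠿⠿⠿⠿⠿⠿⠿⠿⠿
⠀⠀⠿⠿⠿⠿⠿⠿⠀
⠀⠀⠿⠿⠂⠂⠂⠿⠀
⠀⠀⠿⠿⣾⠂⠂⠿⠀
⠀⠀⠿⠿⠂⠂⠂⠿⠀
⠀⠀⠿⠿⠿⠂⠿⠀⠀
⠀⠀⠀⠀⠀⠀⠀⠀⠀
⠀⠀⠀⠀⠀⠀⠀⠀⠀

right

⠿⠿⠿⠿⠿⠿⠿⠿⠿
⠿⠿⠿⠿⠿⠿⠿⠿⠿
⠀⠿⠿⠿⠿⠿⠿⠀⠀
⠀⠿⠿⠂⠂⠂⠿⠀⠀
⠀⠿⠿⠂⣾⠂⠿⠀⠀
⠀⠿⠿⠂⠂⠂⠿⠀⠀
⠀⠿⠿⠿⠂⠿⠿⠀⠀
⠀⠀⠀⠀⠀⠀⠀⠀⠀
⠀⠀⠀⠀⠀⠀⠀⠀⠀

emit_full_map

⠿⠿⠿⠿⠿⠿
⠿⠿⠂⠂⠂⠿
⠿⠿⠂⣾⠂⠿
⠿⠿⠂⠂⠂⠿
⠿⠿⠿⠂⠿⠿

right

⠿⠿⠿⠿⠿⠿⠿⠿⠿
⠿⠿⠿⠿⠿⠿⠿⠿⠿
⠿⠿⠿⠿⠿⠿⠿⠀⠀
⠿⠿⠂⠂⠂⠿⠿⠀⠀
⠿⠿⠂⠂⣾⠿⠿⠀⠀
⠿⠿⠂⠂⠂⠿⠿⠀⠀
⠿⠿⠿⠂⠿⠿⠿⠀⠀
⠀⠀⠀⠀⠀⠀⠀⠀⠀
⠀⠀⠀⠀⠀⠀⠀⠀⠀

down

⠿⠿⠿⠿⠿⠿⠿⠿⠿
⠿⠿⠿⠿⠿⠿⠿⠀⠀
⠿⠿⠂⠂⠂⠿⠿⠀⠀
⠿⠿⠂⠂⠂⠿⠿⠀⠀
⠿⠿⠂⠂⣾⠿⠿⠀⠀
⠿⠿⠿⠂⠿⠿⠿⠀⠀
⠀⠀⠂⠂⠂⠿⠿⠀⠀
⠀⠀⠀⠀⠀⠀⠀⠀⠀
⠀⠀⠀⠀⠀⠀⠀⠀⠀

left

⠿⠿⠿⠿⠿⠿⠿⠿⠿
⠀⠿⠿⠿⠿⠿⠿⠿⠀
⠀⠿⠿⠂⠂⠂⠿⠿⠀
⠀⠿⠿⠂⠂⠂⠿⠿⠀
⠀⠿⠿⠂⣾⠂⠿⠿⠀
⠀⠿⠿⠿⠂⠿⠿⠿⠀
⠀⠀⠿⠂⠂⠂⠿⠿⠀
⠀⠀⠀⠀⠀⠀⠀⠀⠀
⠀⠀⠀⠀⠀⠀⠀⠀⠀

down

⠀⠿⠿⠿⠿⠿⠿⠿⠀
⠀⠿⠿⠂⠂⠂⠿⠿⠀
⠀⠿⠿⠂⠂⠂⠿⠿⠀
⠀⠿⠿⠂⠂⠂⠿⠿⠀
⠀⠿⠿⠿⣾⠿⠿⠿⠀
⠀⠀⠿⠂⠂⠂⠿⠿⠀
⠀⠀⠿⠂⠂⠂⠿⠀⠀
⠀⠀⠀⠀⠀⠀⠀⠀⠀
⠀⠀⠀⠀⠀⠀⠀⠀⠀

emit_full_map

⠿⠿⠿⠿⠿⠿⠿
⠿⠿⠂⠂⠂⠿⠿
⠿⠿⠂⠂⠂⠿⠿
⠿⠿⠂⠂⠂⠿⠿
⠿⠿⠿⣾⠿⠿⠿
⠀⠿⠂⠂⠂⠿⠿
⠀⠿⠂⠂⠂⠿⠀

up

⠿⠿⠿⠿⠿⠿⠿⠿⠿
⠀⠿⠿⠿⠿⠿⠿⠿⠀
⠀⠿⠿⠂⠂⠂⠿⠿⠀
⠀⠿⠿⠂⠂⠂⠿⠿⠀
⠀⠿⠿⠂⣾⠂⠿⠿⠀
⠀⠿⠿⠿⠂⠿⠿⠿⠀
⠀⠀⠿⠂⠂⠂⠿⠿⠀
⠀⠀⠿⠂⠂⠂⠿⠀⠀
⠀⠀⠀⠀⠀⠀⠀⠀⠀

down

⠀⠿⠿⠿⠿⠿⠿⠿⠀
⠀⠿⠿⠂⠂⠂⠿⠿⠀
⠀⠿⠿⠂⠂⠂⠿⠿⠀
⠀⠿⠿⠂⠂⠂⠿⠿⠀
⠀⠿⠿⠿⣾⠿⠿⠿⠀
⠀⠀⠿⠂⠂⠂⠿⠿⠀
⠀⠀⠿⠂⠂⠂⠿⠀⠀
⠀⠀⠀⠀⠀⠀⠀⠀⠀
⠀⠀⠀⠀⠀⠀⠀⠀⠀

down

⠀⠿⠿⠂⠂⠂⠿⠿⠀
⠀⠿⠿⠂⠂⠂⠿⠿⠀
⠀⠿⠿⠂⠂⠂⠿⠿⠀
⠀⠿⠿⠿⠂⠿⠿⠿⠀
⠀⠀⠿⠂⣾⠂⠿⠿⠀
⠀⠀⠿⠂⠂⠂⠿⠀⠀
⠀⠀⠿⠂⠂⠂⠿⠀⠀
⠀⠀⠀⠀⠀⠀⠀⠀⠀
⠀⠀⠀⠀⠀⠀⠀⠀⠀

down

⠀⠿⠿⠂⠂⠂⠿⠿⠀
⠀⠿⠿⠂⠂⠂⠿⠿⠀
⠀⠿⠿⠿⠂⠿⠿⠿⠀
⠀⠀⠿⠂⠂⠂⠿⠿⠀
⠀⠀⠿⠂⣾⠂⠿⠀⠀
⠀⠀⠿⠂⠂⠂⠿⠀⠀
⠀⠀⠿⠂⠂⠂⠿⠀⠀
⠀⠀⠀⠀⠀⠀⠀⠀⠀
⠀⠀⠀⠀⠀⠀⠀⠀⠀

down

⠀⠿⠿⠂⠂⠂⠿⠿⠀
⠀⠿⠿⠿⠂⠿⠿⠿⠀
⠀⠀⠿⠂⠂⠂⠿⠿⠀
⠀⠀⠿⠂⠂⠂⠿⠀⠀
⠀⠀⠿⠂⣾⠂⠿⠀⠀
⠀⠀⠿⠂⠂⠂⠿⠀⠀
⠀⠀⠿⠂⠛⠶⠿⠀⠀
⠀⠀⠀⠀⠀⠀⠀⠀⠀
⠀⠀⠀⠀⠀⠀⠀⠀⠀

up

⠀⠿⠿⠂⠂⠂⠿⠿⠀
⠀⠿⠿⠂⠂⠂⠿⠿⠀
⠀⠿⠿⠿⠂⠿⠿⠿⠀
⠀⠀⠿⠂⠂⠂⠿⠿⠀
⠀⠀⠿⠂⣾⠂⠿⠀⠀
⠀⠀⠿⠂⠂⠂⠿⠀⠀
⠀⠀⠿⠂⠂⠂⠿⠀⠀
⠀⠀⠿⠂⠛⠶⠿⠀⠀
⠀⠀⠀⠀⠀⠀⠀⠀⠀

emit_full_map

⠿⠿⠿⠿⠿⠿⠿
⠿⠿⠂⠂⠂⠿⠿
⠿⠿⠂⠂⠂⠿⠿
⠿⠿⠂⠂⠂⠿⠿
⠿⠿⠿⠂⠿⠿⠿
⠀⠿⠂⠂⠂⠿⠿
⠀⠿⠂⣾⠂⠿⠀
⠀⠿⠂⠂⠂⠿⠀
⠀⠿⠂⠂⠂⠿⠀
⠀⠿⠂⠛⠶⠿⠀

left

⠀⠀⠿⠿⠂⠂⠂⠿⠿
⠀⠀⠿⠿⠂⠂⠂⠿⠿
⠀⠀⠿⠿⠿⠂⠿⠿⠿
⠀⠀⠿⠿⠂⠂⠂⠿⠿
⠀⠀⠿⠿⣾⠂⠂⠿⠀
⠀⠀⠿⠿⠂⠂⠂⠿⠀
⠀⠀⠿⠿⠂⠂⠂⠿⠀
⠀⠀⠀⠿⠂⠛⠶⠿⠀
⠀⠀⠀⠀⠀⠀⠀⠀⠀

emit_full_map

⠿⠿⠿⠿⠿⠿⠿
⠿⠿⠂⠂⠂⠿⠿
⠿⠿⠂⠂⠂⠿⠿
⠿⠿⠂⠂⠂⠿⠿
⠿⠿⠿⠂⠿⠿⠿
⠿⠿⠂⠂⠂⠿⠿
⠿⠿⣾⠂⠂⠿⠀
⠿⠿⠂⠂⠂⠿⠀
⠿⠿⠂⠂⠂⠿⠀
⠀⠿⠂⠛⠶⠿⠀
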